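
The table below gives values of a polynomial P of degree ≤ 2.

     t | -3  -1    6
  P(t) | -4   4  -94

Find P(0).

Write P(t) = at^2 + bt + c. Substituting each data point gives a linear system:
  9a - 3b + c = -4
  a - b + c = 4
  36a + 6b + c = -94
Solving the system yields a = -2, b = -4, c = 2.
So P(t) = -2t^2 - 4t + 2.
Then P(0) = 2.

2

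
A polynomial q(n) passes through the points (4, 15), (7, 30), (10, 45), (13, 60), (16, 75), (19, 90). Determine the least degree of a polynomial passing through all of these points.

1

Forward differences of the values at n = 4, 7, 10, 13, 16, 19:
  q  : 15  30  45  60  75  90
  Δ  : 15  15  15  15  15
  Δ^2: 0  0  0  0
  Δ^3: 0  0  0
  Δ^4: 0  0
  Δ^5: 0
The first differences are constant (15) and nonzero, while all higher differences vanish, so the minimal degree is 1.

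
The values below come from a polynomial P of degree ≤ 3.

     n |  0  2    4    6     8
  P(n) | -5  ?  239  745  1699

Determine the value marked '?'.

37

On equispaced nodes a degree-3 polynomial has vanishing fourth forward difference, so
  P(0) - 4·P(2) + 6·P(4) - 4·P(6) + P(8) = 0.
Substituting the known values and solving for P(2):
  -4·P(2) = -148
  P(2) = 37.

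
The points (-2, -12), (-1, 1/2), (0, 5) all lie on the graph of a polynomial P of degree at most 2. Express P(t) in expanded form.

Write P(t) = at^2 + bt + c. Substituting each data point gives a linear system:
  4a - 2b + c = -12
  a - b + c = 1/2
  c = 5
Solving the system yields a = -4, b = 1/2, c = 5.
So P(t) = -4t^2 + (1/2)t + 5.
Check: P(0) = 5. ✓

P(t) = -4t^2 + (1/2)t + 5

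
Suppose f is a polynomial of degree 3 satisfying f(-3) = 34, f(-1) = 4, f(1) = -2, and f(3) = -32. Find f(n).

f(n) = -n^3 - 2n + 1

Using the Lagrange interpolation formula with nodes -3, -1, 1, 3:
  L_0(n) = (n + 1)(n - 1)(n - 3) / -48
  L_1(n) = (n + 3)(n - 1)(n - 3) / 16
  L_2(n) = (n + 3)(n + 1)(n - 3) / -16
  L_3(n) = (n + 3)(n + 1)(n - 1) / 48
Then f(n) = 34·L_0(n) + 4·L_1(n) - 2·L_2(n) - 32·L_3(n).
Expanding and collecting terms gives f(n) = -n^3 - 2n + 1.
Check: f(-3) = 34. ✓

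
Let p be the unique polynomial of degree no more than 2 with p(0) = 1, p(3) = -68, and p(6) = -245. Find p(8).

Write p(x) = ax^2 + bx + c. Substituting each data point gives a linear system:
  c = 1
  9a + 3b + c = -68
  36a + 6b + c = -245
Solving the system yields a = -6, b = -5, c = 1.
So p(x) = -6x^2 - 5x + 1.
Then p(8) = -423.

-423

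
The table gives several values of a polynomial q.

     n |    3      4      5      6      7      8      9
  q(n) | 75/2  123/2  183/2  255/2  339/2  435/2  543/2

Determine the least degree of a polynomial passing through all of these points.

2

Forward differences of the values at n = 3, 4, 5, 6, 7, 8, 9:
  q  : 75/2  123/2  183/2  255/2  339/2  435/2  543/2
  Δ  : 24  30  36  42  48  54
  Δ^2: 6  6  6  6  6
  Δ^3: 0  0  0  0
  Δ^4: 0  0  0
  Δ^5: 0  0
  Δ^6: 0
The second differences are constant (6) and nonzero, while all higher differences vanish, so the minimal degree is 2.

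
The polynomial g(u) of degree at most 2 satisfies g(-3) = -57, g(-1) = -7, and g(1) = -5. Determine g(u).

g(u) = -6u^2 + u

Using the Lagrange interpolation formula with nodes -3, -1, 1:
  L_0(u) = (u + 1)(u - 1) / 8
  L_1(u) = (u + 3)(u - 1) / -4
  L_2(u) = (u + 3)(u + 1) / 8
Then g(u) = -57·L_0(u) - 7·L_1(u) - 5·L_2(u).
Expanding and collecting terms gives g(u) = -6u² + u.
Check: g(-3) = -57. ✓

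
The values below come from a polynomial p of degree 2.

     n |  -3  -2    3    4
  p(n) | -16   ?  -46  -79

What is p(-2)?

-1

The 3 known points determine the degree-2 polynomial uniquely.
Write p(n) = an^2 + bn + c. Substituting each data point gives a linear system:
  9a - 3b + c = -16
  9a + 3b + c = -46
  16a + 4b + c = -79
Solving the system yields a = -4, b = -5, c = 5.
So p(n) = -4n^2 - 5n + 5.
Then p(-2) = -1.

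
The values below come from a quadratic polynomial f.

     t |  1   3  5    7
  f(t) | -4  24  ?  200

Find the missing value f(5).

92

The 3 known points determine the degree-2 polynomial uniquely.
Write f(t) = at^2 + bt + c. Substituting each data point gives a linear system:
  a + b + c = -4
  9a + 3b + c = 24
  49a + 7b + c = 200
Solving the system yields a = 5, b = -6, c = -3.
So f(t) = 5t² - 6t - 3.
Then f(5) = 92.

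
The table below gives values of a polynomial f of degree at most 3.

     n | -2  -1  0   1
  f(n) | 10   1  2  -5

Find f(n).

Using the Lagrange interpolation formula with nodes -2, -1, 0, 1:
  L_0(n) = (n + 1)n(n - 1) / -6
  L_1(n) = (n + 2)n(n - 1) / 2
  L_2(n) = (n + 2)(n + 1)(n - 1) / -2
  L_3(n) = (n + 2)(n + 1)n / 6
Then f(n) = 10·L_0(n) + 1·L_1(n) + 2·L_2(n) - 5·L_3(n).
Expanding and collecting terms gives f(n) = -3n^3 - 4n^2 + 2.
Check: f(0) = 2. ✓

f(n) = -3n^3 - 4n^2 + 2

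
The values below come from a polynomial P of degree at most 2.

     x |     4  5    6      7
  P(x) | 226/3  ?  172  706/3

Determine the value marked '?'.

356/3

The 3 known points determine the degree-2 polynomial uniquely.
Write P(x) = ax^2 + bx + c. Substituting each data point gives a linear system:
  16a + 4b + c = 226/3
  36a + 6b + c = 172
  49a + 7b + c = 706/3
Solving the system yields a = 5, b = -5/3, c = 2.
So P(x) = 5x^2 - (5/3)x + 2.
Then P(5) = 356/3.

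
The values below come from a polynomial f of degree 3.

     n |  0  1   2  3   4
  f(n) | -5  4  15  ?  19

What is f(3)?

22

On equispaced nodes a degree-3 polynomial has vanishing fourth forward difference, so
  f(0) - 4·f(1) + 6·f(2) - 4·f(3) + f(4) = 0.
Substituting the known values and solving for f(3):
  -4·f(3) = -88
  f(3) = 22.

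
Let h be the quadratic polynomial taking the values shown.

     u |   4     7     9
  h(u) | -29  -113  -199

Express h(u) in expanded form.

h(u) = -3u^2 + 5u - 1

Write h(u) = au^2 + bu + c. Substituting each data point gives a linear system:
  16a + 4b + c = -29
  49a + 7b + c = -113
  81a + 9b + c = -199
Solving the system yields a = -3, b = 5, c = -1.
So h(u) = -3u² + 5u - 1.
Check: h(9) = -199. ✓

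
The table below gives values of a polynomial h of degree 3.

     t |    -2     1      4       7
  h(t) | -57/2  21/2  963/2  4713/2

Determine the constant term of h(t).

-5/2

Write h(t) = at^3 + bt^2 + ct + d. Substituting each data point gives a linear system:
  -8a + 4b - 2c + d = -57/2
  a + b + c + d = 21/2
  64a + 16b + 4c + d = 963/2
  343a + 49b + 7c + d = 4713/2
Solving the system yields a = 6, b = 6, c = 1, d = -5/2.
So h(t) = 6t^3 + 6t^2 + t - 5/2.
The constant term is -5/2.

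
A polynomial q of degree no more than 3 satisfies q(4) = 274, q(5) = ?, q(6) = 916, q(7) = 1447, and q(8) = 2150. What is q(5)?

On equispaced nodes a degree-3 polynomial has vanishing fourth forward difference, so
  q(4) - 4·q(5) + 6·q(6) - 4·q(7) + q(8) = 0.
Substituting the known values and solving for q(5):
  -4·q(5) = -2132
  q(5) = 533.

533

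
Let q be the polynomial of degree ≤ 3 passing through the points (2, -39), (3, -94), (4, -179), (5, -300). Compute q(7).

Using the Lagrange interpolation formula with nodes 2, 3, 4, 5:
  L_0(n) = (n - 3)(n - 4)(n - 5) / -6
  L_1(n) = (n - 2)(n - 4)(n - 5) / 2
  L_2(n) = (n - 2)(n - 3)(n - 5) / -2
  L_3(n) = (n - 2)(n - 3)(n - 4) / 6
Then q(n) = -39·L_0(n) - 94·L_1(n) - 179·L_2(n) - 300·L_3(n).
Expanding and collecting terms gives q(n) = -n^3 - 6n^2 - 6n + 5.
Evaluating at n = 7: q(7) = -674.

-674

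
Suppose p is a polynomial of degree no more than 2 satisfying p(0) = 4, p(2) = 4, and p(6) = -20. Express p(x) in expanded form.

p(x) = -x^2 + 2x + 4

Write p(x) = ax^2 + bx + c. Substituting each data point gives a linear system:
  c = 4
  4a + 2b + c = 4
  36a + 6b + c = -20
Solving the system yields a = -1, b = 2, c = 4.
So p(x) = -x² + 2x + 4.
Check: p(6) = -20. ✓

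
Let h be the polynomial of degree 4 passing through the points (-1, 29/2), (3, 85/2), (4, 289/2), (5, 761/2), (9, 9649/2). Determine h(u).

Write h(u) = au^4 + bu^3 + cu^2 + du + e. Substituting each data point gives a linear system:
  a - b + c - d + e = 29/2
  81a + 27b + 9c + 3d + e = 85/2
  256a + 64b + 16c + 4d + e = 289/2
  625a + 125b + 25c + 5d + e = 761/2
  6561a + 729b + 81c + 9d + e = 9649/2
Solving the system yields a = 1, b = -3, c = 6, d = -4, e = 1/2.
So h(u) = u^4 - 3u^3 + 6u^2 - 4u + 1/2.
Check: h(-1) = 29/2. ✓

h(u) = u^4 - 3u^3 + 6u^2 - 4u + 1/2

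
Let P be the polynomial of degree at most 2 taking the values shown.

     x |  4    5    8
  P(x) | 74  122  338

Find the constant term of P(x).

2

Write P(x) = ax^2 + bx + c. Substituting each data point gives a linear system:
  16a + 4b + c = 74
  25a + 5b + c = 122
  64a + 8b + c = 338
Solving the system yields a = 6, b = -6, c = 2.
So P(x) = 6x² - 6x + 2.
The constant term is 2.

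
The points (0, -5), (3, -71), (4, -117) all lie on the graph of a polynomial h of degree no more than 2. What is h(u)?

h(u) = -6u^2 - 4u - 5

Using the Lagrange interpolation formula with nodes 0, 3, 4:
  L_0(u) = (u - 3)(u - 4) / 12
  L_1(u) = u(u - 4) / -3
  L_2(u) = u(u - 3) / 4
Then h(u) = -5·L_0(u) - 71·L_1(u) - 117·L_2(u).
Expanding and collecting terms gives h(u) = -6u^2 - 4u - 5.
Check: h(4) = -117. ✓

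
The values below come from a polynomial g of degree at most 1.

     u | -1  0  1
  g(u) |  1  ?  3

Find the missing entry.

2

The 2 known points determine the degree-1 polynomial uniquely.
Write g(u) = au + b. Substituting each data point gives a linear system:
  -a + b = 1
  a + b = 3
Solving the system yields a = 1, b = 2.
So g(u) = u + 2.
Then g(0) = 2.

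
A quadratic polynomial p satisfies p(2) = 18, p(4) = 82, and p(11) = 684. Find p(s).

p(s) = 6s^2 - 4s + 2

Write p(s) = as^2 + bs + c. Substituting each data point gives a linear system:
  4a + 2b + c = 18
  16a + 4b + c = 82
  121a + 11b + c = 684
Solving the system yields a = 6, b = -4, c = 2.
So p(s) = 6s^2 - 4s + 2.
Check: p(11) = 684. ✓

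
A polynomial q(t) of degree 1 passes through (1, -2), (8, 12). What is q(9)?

14

Using the Lagrange interpolation formula with nodes 1, 8:
  L_0(t) = (t - 8) / -7
  L_1(t) = (t - 1) / 7
Then q(t) = -2·L_0(t) + 12·L_1(t).
Expanding and collecting terms gives q(t) = 2t - 4.
Evaluating at t = 9: q(9) = 14.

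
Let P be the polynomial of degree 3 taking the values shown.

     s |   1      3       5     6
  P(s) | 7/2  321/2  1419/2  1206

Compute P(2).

Write P(s) = as^3 + bs^2 + cs + d. Substituting each data point gives a linear system:
  a + b + c + d = 7/2
  27a + 9b + 3c + d = 321/2
  125a + 25b + 5c + d = 1419/2
  216a + 36b + 6c + d = 1206
Solving the system yields a = 5, b = 4, c = -5/2, d = -3.
So P(s) = 5s^3 + 4s^2 - (5/2)s - 3.
Then P(2) = 48.

48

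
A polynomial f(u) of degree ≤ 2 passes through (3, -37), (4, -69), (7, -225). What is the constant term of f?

Write f(u) = au^2 + bu + c. Substituting each data point gives a linear system:
  9a + 3b + c = -37
  16a + 4b + c = -69
  49a + 7b + c = -225
Solving the system yields a = -5, b = 3, c = -1.
So f(u) = -5u^2 + 3u - 1.
The constant term is -1.

-1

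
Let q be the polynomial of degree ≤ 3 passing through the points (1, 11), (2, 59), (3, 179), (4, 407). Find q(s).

Using the Lagrange interpolation formula with nodes 1, 2, 3, 4:
  L_0(s) = (s - 2)(s - 3)(s - 4) / -6
  L_1(s) = (s - 1)(s - 3)(s - 4) / 2
  L_2(s) = (s - 1)(s - 2)(s - 4) / -2
  L_3(s) = (s - 1)(s - 2)(s - 3) / 6
Then q(s) = 11·L_0(s) + 59·L_1(s) + 179·L_2(s) + 407·L_3(s).
Expanding and collecting terms gives q(s) = 6s^3 + 6s - 1.
Check: q(1) = 11. ✓

q(s) = 6s^3 + 6s - 1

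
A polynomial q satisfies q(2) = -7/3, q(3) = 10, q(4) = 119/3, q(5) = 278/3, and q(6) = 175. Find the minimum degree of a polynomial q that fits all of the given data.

3

Forward differences of the values at u = 2, 3, 4, 5, 6:
  q  : -7/3  10  119/3  278/3  175
  Δ  : 37/3  89/3  53  247/3
  Δ^2: 52/3  70/3  88/3
  Δ^3: 6  6
  Δ^4: 0
The third differences are constant (6) and nonzero, while all higher differences vanish, so the minimal degree is 3.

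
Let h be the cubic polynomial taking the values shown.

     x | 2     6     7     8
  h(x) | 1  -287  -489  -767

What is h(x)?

Write h(x) = ax^3 + bx^2 + cx + d. Substituting each data point gives a linear system:
  8a + 4b + 2c + d = 1
  216a + 36b + 6c + d = -287
  343a + 49b + 7c + d = -489
  512a + 64b + 8c + d = -767
Solving the system yields a = -2, b = 4, c = 0, d = 1.
So h(x) = -2x³ + 4x² + 1.
Check: h(6) = -287. ✓

h(x) = -2x^3 + 4x^2 + 1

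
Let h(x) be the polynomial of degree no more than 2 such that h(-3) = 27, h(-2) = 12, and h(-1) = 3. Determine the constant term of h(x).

Write h(x) = ax^2 + bx + c. Substituting each data point gives a linear system:
  9a - 3b + c = 27
  4a - 2b + c = 12
  a - b + c = 3
Solving the system yields a = 3, b = 0, c = 0.
So h(x) = 3x^2.
The constant term is 0.

0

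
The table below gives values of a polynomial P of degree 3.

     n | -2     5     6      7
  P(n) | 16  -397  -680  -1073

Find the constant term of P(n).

-2

Write P(n) = an^3 + bn^2 + cn + d. Substituting each data point gives a linear system:
  -8a + 4b - 2c + d = 16
  125a + 25b + 5c + d = -397
  216a + 36b + 6c + d = -680
  343a + 49b + 7c + d = -1073
Solving the system yields a = -3, b = -1, c = 1, d = -2.
So P(n) = -3n³ - n² + n - 2.
The constant term is -2.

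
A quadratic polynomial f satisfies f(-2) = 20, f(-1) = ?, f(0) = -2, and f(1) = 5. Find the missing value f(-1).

3

The 3 known points determine the degree-2 polynomial uniquely.
Write f(t) = at^2 + bt + c. Substituting each data point gives a linear system:
  4a - 2b + c = 20
  c = -2
  a + b + c = 5
Solving the system yields a = 6, b = 1, c = -2.
So f(t) = 6t² + t - 2.
Then f(-1) = 3.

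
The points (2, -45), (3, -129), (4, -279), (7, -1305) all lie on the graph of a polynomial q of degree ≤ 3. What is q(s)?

q(s) = -3s^3 - 6s^2 + 3s - 3

Write q(s) = as^3 + bs^2 + cs + d. Substituting each data point gives a linear system:
  8a + 4b + 2c + d = -45
  27a + 9b + 3c + d = -129
  64a + 16b + 4c + d = -279
  343a + 49b + 7c + d = -1305
Solving the system yields a = -3, b = -6, c = 3, d = -3.
So q(s) = -3s^3 - 6s^2 + 3s - 3.
Check: q(2) = -45. ✓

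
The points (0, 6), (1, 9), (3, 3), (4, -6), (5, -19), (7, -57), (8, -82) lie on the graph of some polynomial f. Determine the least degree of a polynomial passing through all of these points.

2

Divided differences on the nodes 0, 1, 3, 4, 5, 7, 8:
  order 0: 6  9  3  -6  -19  -57  -82
  order 1: 3  -3  -9  -13  -19  -25
  order 2: -2  -2  -2  -2  -2
  order 3: 0  0  0  0
  order 4: 0  0  0
  order 5: 0  0
  order 6: 0
The order-2 divided differences are all -2 (nonzero) and every higher order vanishes, so the data lies on a polynomial of degree exactly 2.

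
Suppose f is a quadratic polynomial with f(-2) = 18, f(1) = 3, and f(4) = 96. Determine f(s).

f(s) = 6s^2 + s - 4

Write f(s) = as^2 + bs + c. Substituting each data point gives a linear system:
  4a - 2b + c = 18
  a + b + c = 3
  16a + 4b + c = 96
Solving the system yields a = 6, b = 1, c = -4.
So f(s) = 6s^2 + s - 4.
Check: f(-2) = 18. ✓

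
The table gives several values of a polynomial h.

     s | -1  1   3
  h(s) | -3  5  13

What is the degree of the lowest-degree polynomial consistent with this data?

1

Forward differences of the values at s = -1, 1, 3:
  h  : -3  5  13
  Δ  : 8  8
  Δ^2: 0
The first differences are constant (8) and nonzero, while all higher differences vanish, so the minimal degree is 1.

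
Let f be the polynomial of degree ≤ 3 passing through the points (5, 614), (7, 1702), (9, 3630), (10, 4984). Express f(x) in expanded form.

Write f(x) = ax^3 + bx^2 + cx + d. Substituting each data point gives a linear system:
  125a + 25b + 5c + d = 614
  343a + 49b + 7c + d = 1702
  729a + 81b + 9c + d = 3630
  1000a + 100b + 10c + d = 4984
Solving the system yields a = 5, b = 0, c = -1, d = -6.
So f(x) = 5x³ - x - 6.
Check: f(9) = 3630. ✓

f(x) = 5x^3 - x - 6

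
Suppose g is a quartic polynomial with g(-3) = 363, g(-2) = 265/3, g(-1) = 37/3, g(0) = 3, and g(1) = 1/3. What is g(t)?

Write g(t) = at^4 + bt^3 + ct^2 + dt + e. Substituting each data point gives a linear system:
  81a - 27b + 9c - 3d + e = 363
  16a - 8b + 4c - 2d + e = 265/3
  a - b + c - d + e = 37/3
  e = 3
  a + b + c + d + e = 1/3
Solving the system yields a = 3, b = -4, c = 1/3, d = -2, e = 3.
So g(t) = 3t^4 - 4t^3 + (1/3)t^2 - 2t + 3.
Check: g(0) = 3. ✓

g(t) = 3t^4 - 4t^3 + (1/3)t^2 - 2t + 3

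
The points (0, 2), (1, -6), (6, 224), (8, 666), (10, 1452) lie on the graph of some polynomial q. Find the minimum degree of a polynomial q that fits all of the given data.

Divided differences on the nodes 0, 1, 6, 8, 10:
  order 0: 2  -6  224  666  1452
  order 1: -8  46  221  393
  order 2: 9  25  43
  order 3: 2  2
  order 4: 0
The order-3 divided differences are all 2 (nonzero) and every higher order vanishes, so the data lies on a polynomial of degree exactly 3.

3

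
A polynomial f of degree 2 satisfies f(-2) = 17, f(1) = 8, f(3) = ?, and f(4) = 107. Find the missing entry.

62

The 3 known points determine the degree-2 polynomial uniquely.
Write f(u) = au^2 + bu + c. Substituting each data point gives a linear system:
  4a - 2b + c = 17
  a + b + c = 8
  16a + 4b + c = 107
Solving the system yields a = 6, b = 3, c = -1.
So f(u) = 6u^2 + 3u - 1.
Then f(3) = 62.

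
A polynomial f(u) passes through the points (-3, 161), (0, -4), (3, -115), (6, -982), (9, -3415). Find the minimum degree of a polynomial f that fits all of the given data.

3

Forward differences of the values at u = -3, 0, 3, 6, 9:
  f  : 161  -4  -115  -982  -3415
  Δ  : -165  -111  -867  -2433
  Δ^2: 54  -756  -1566
  Δ^3: -810  -810
  Δ^4: 0
The third differences are constant (-810) and nonzero, while all higher differences vanish, so the minimal degree is 3.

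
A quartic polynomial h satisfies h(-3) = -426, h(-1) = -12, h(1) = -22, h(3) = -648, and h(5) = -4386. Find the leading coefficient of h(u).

-6

Write h(u) = au^4 + bu^3 + cu^2 + du + e. Substituting each data point gives a linear system:
  81a - 27b + 9c - 3d + e = -426
  a - b + c - d + e = -12
  a + b + c + d + e = -22
  81a + 27b + 9c + 3d + e = -648
  625a + 125b + 25c + 5d + e = -4386
Solving the system yields a = -6, b = -4, c = -5, d = -1, e = -6.
So h(u) = -6u^4 - 4u^3 - 5u^2 - u - 6.
The leading coefficient is -6.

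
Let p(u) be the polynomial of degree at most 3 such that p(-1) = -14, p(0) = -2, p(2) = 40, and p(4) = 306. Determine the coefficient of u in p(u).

Write p(u) = au^3 + bu^2 + cu + d. Substituting each data point gives a linear system:
  -a + b - c + d = -14
  d = -2
  8a + 4b + 2c + d = 40
  64a + 16b + 4c + d = 306
Solving the system yields a = 5, b = -2, c = 5, d = -2.
So p(u) = 5u^3 - 2u^2 + 5u - 2.
The coefficient of u is 5.

5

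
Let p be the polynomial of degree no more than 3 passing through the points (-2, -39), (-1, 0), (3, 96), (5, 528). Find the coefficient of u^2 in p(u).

-3

Write p(u) = au^3 + bu^2 + cu + d. Substituting each data point gives a linear system:
  -8a + 4b - 2c + d = -39
  -a + b - c + d = 0
  27a + 9b + 3c + d = 96
  125a + 25b + 5c + d = 528
Solving the system yields a = 5, b = -3, c = -5, d = 3.
So p(u) = 5u^3 - 3u^2 - 5u + 3.
The coefficient of u^2 is -3.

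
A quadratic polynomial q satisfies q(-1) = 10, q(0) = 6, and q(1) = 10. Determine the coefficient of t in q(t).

Write q(t) = at^2 + bt + c. Substituting each data point gives a linear system:
  a - b + c = 10
  c = 6
  a + b + c = 10
Solving the system yields a = 4, b = 0, c = 6.
So q(t) = 4t^2 + 6.
The coefficient of t is 0.

0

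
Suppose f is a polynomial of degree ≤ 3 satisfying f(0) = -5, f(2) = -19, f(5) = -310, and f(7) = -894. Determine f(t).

Write f(t) = at^3 + bt^2 + ct + d. Substituting each data point gives a linear system:
  d = -5
  8a + 4b + 2c + d = -19
  125a + 25b + 5c + d = -310
  343a + 49b + 7c + d = -894
Solving the system yields a = -3, b = 3, c = -1, d = -5.
So f(t) = -3t³ + 3t² - t - 5.
Check: f(2) = -19. ✓

f(t) = -3t^3 + 3t^2 - t - 5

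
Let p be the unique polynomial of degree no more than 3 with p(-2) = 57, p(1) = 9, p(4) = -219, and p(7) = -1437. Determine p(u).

p(u) = -5u^3 + 5u^2 + 4u + 5

Write p(u) = au^3 + bu^2 + cu + d. Substituting each data point gives a linear system:
  -8a + 4b - 2c + d = 57
  a + b + c + d = 9
  64a + 16b + 4c + d = -219
  343a + 49b + 7c + d = -1437
Solving the system yields a = -5, b = 5, c = 4, d = 5.
So p(u) = -5u³ + 5u² + 4u + 5.
Check: p(7) = -1437. ✓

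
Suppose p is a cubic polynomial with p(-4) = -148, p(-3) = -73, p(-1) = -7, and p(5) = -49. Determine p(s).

Write p(s) = as^3 + bs^2 + cs + d. Substituting each data point gives a linear system:
  -64a + 16b - 4c + d = -148
  -27a + 9b - 3c + d = -73
  -a + b - c + d = -7
  125a + 25b + 5c + d = -49
Solving the system yields a = 1, b = -6, c = -4, d = -4.
So p(s) = s^3 - 6s^2 - 4s - 4.
Check: p(-3) = -73. ✓

p(s) = s^3 - 6s^2 - 4s - 4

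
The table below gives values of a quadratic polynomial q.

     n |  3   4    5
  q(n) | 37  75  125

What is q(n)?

q(n) = 6n^2 - 4n - 5

Using the Lagrange interpolation formula with nodes 3, 4, 5:
  L_0(n) = (n - 4)(n - 5) / 2
  L_1(n) = (n - 3)(n - 5) / -1
  L_2(n) = (n - 3)(n - 4) / 2
Then q(n) = 37·L_0(n) + 75·L_1(n) + 125·L_2(n).
Expanding and collecting terms gives q(n) = 6n^2 - 4n - 5.
Check: q(4) = 75. ✓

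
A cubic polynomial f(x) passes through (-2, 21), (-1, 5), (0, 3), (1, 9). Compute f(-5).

213

Forward differences of the values at x = -2, -1, 0, 1:
  f  : 21  5  3  9
  Δ  : -16  -2  6
  Δ^2: 14  8
  Δ^3: -6
The third differences are constant, confirming degree 3.
Interpolating (Newton forward form) and evaluating at x = -5 gives f(-5) = 213.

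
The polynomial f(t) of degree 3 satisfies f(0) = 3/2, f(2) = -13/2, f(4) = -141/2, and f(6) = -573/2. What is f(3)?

Using the Lagrange interpolation formula with nodes 0, 2, 4, 6:
  L_0(t) = (t - 2)(t - 4)(t - 6) / -48
  L_1(t) = t(t - 4)(t - 6) / 16
  L_2(t) = t(t - 2)(t - 6) / -16
  L_3(t) = t(t - 2)(t - 4) / 48
Then f(t) = 3/2·L_0(t) - 13/2·L_1(t) - 141/2·L_2(t) - 573/2·L_3(t).
Expanding and collecting terms gives f(t) = -2t^3 + 5t^2 - 6t + 3/2.
Evaluating at t = 3: f(3) = -51/2.

-51/2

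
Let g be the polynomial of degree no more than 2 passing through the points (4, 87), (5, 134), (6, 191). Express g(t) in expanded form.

Using the Lagrange interpolation formula with nodes 4, 5, 6:
  L_0(t) = (t - 5)(t - 6) / 2
  L_1(t) = (t - 4)(t - 6) / -1
  L_2(t) = (t - 4)(t - 5) / 2
Then g(t) = 87·L_0(t) + 134·L_1(t) + 191·L_2(t).
Expanding and collecting terms gives g(t) = 5t² + 2t - 1.
Check: g(4) = 87. ✓

g(t) = 5t^2 + 2t - 1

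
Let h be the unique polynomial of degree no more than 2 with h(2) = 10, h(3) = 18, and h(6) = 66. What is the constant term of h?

Write h(s) = as^2 + bs + c. Substituting each data point gives a linear system:
  4a + 2b + c = 10
  9a + 3b + c = 18
  36a + 6b + c = 66
Solving the system yields a = 2, b = -2, c = 6.
So h(s) = 2s^2 - 2s + 6.
The constant term is 6.

6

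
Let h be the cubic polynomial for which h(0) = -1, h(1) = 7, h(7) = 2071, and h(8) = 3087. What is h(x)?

Write h(x) = ax^3 + bx^2 + cx + d. Substituting each data point gives a linear system:
  d = -1
  a + b + c + d = 7
  343a + 49b + 7c + d = 2071
  512a + 64b + 8c + d = 3087
Solving the system yields a = 6, b = 0, c = 2, d = -1.
So h(x) = 6x^3 + 2x - 1.
Check: h(7) = 2071. ✓

h(x) = 6x^3 + 2x - 1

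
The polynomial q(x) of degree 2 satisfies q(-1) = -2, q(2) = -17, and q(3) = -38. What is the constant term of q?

Write q(x) = ax^2 + bx + c. Substituting each data point gives a linear system:
  a - b + c = -2
  4a + 2b + c = -17
  9a + 3b + c = -38
Solving the system yields a = -4, b = -1, c = 1.
So q(x) = -4x^2 - x + 1.
The constant term is 1.

1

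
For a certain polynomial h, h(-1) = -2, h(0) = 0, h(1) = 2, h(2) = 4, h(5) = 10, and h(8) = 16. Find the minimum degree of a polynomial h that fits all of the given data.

Divided differences on the nodes -1, 0, 1, 2, 5, 8:
  order 0: -2  0  2  4  10  16
  order 1: 2  2  2  2  2
  order 2: 0  0  0  0
  order 3: 0  0  0
  order 4: 0  0
  order 5: 0
The order-1 divided differences are all 2 (nonzero) and every higher order vanishes, so the data lies on a polynomial of degree exactly 1.

1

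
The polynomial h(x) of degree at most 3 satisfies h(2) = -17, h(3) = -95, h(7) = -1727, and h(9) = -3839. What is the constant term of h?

Write h(x) = ax^3 + bx^2 + cx + d. Substituting each data point gives a linear system:
  8a + 4b + 2c + d = -17
  27a + 9b + 3c + d = -95
  343a + 49b + 7c + d = -1727
  729a + 81b + 9c + d = -3839
Solving the system yields a = -6, b = 6, c = 6, d = -5.
So h(x) = -6x^3 + 6x^2 + 6x - 5.
The constant term is -5.

-5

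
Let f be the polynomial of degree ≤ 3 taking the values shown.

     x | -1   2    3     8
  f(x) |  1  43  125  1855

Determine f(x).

f(x) = 3x^3 + 5x^2 - 1

Using the Lagrange interpolation formula with nodes -1, 2, 3, 8:
  L_0(x) = (x - 2)(x - 3)(x - 8) / -108
  L_1(x) = (x + 1)(x - 3)(x - 8) / 18
  L_2(x) = (x + 1)(x - 2)(x - 8) / -20
  L_3(x) = (x + 1)(x - 2)(x - 3) / 270
Then f(x) = 1·L_0(x) + 43·L_1(x) + 125·L_2(x) + 1855·L_3(x).
Expanding and collecting terms gives f(x) = 3x³ + 5x² - 1.
Check: f(3) = 125. ✓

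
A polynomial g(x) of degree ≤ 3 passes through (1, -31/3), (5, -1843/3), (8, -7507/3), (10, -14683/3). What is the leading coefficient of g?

Write g(x) = ax^3 + bx^2 + cx + d. Substituting each data point gives a linear system:
  a + b + c + d = -31/3
  125a + 25b + 5c + d = -1843/3
  512a + 64b + 8c + d = -7507/3
  1000a + 100b + 10c + d = -14683/3
Solving the system yields a = -5, b = 5/3, c = -6, d = -1.
So g(x) = -5x^3 + (5/3)x^2 - 6x - 1.
The leading coefficient is -5.

-5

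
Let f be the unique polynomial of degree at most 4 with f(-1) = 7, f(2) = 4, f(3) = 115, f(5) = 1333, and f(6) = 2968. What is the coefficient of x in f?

-3

Write f(x) = ax^4 + bx^3 + cx^2 + dx + e. Substituting each data point gives a linear system:
  a - b + c - d + e = 7
  16a + 8b + 4c + 2d + e = 4
  81a + 27b + 9c + 3d + e = 115
  625a + 125b + 25c + 5d + e = 1333
  1296a + 216b + 36c + 6d + e = 2968
Solving the system yields a = 3, b = -4, c = -1, d = -3, e = -2.
So f(x) = 3x^4 - 4x^3 - x^2 - 3x - 2.
The coefficient of x is -3.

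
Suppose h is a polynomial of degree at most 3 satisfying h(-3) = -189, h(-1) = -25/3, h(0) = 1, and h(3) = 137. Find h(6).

1191

Using the Lagrange interpolation formula with nodes -3, -1, 0, 3:
  L_0(s) = (s + 1)s(s - 3) / -36
  L_1(s) = (s + 3)s(s - 3) / 8
  L_2(s) = (s + 3)(s + 1)(s - 3) / -9
  L_3(s) = (s + 3)(s + 1)s / 72
Then h(s) = -189·L_0(s) - 25/3·L_1(s) + 1·L_2(s) + 137·L_3(s).
Expanding and collecting terms gives h(s) = 6s³ - 3s² + (1/3)s + 1.
Evaluating at s = 6: h(6) = 1191.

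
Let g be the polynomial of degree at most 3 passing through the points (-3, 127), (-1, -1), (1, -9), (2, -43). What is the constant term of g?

Write g(s) = as^3 + bs^2 + cs + d. Substituting each data point gives a linear system:
  -27a + 9b - 3c + d = 127
  -a + b - c + d = -1
  a + b + c + d = -9
  8a + 4b + 2c + d = -43
Solving the system yields a = -5, b = 0, c = 1, d = -5.
So g(s) = -5s^3 + s - 5.
The constant term is -5.

-5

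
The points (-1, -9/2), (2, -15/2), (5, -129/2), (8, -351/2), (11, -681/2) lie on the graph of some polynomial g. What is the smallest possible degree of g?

2

Forward differences of the values at u = -1, 2, 5, 8, 11:
  g  : -9/2  -15/2  -129/2  -351/2  -681/2
  Δ  : -3  -57  -111  -165
  Δ^2: -54  -54  -54
  Δ^3: 0  0
  Δ^4: 0
The second differences are constant (-54) and nonzero, while all higher differences vanish, so the minimal degree is 2.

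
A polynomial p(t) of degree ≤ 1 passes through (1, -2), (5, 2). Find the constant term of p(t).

-3

Write p(t) = at + b. Substituting each data point gives a linear system:
  a + b = -2
  5a + b = 2
Solving the system yields a = 1, b = -3.
So p(t) = t - 3.
The constant term is -3.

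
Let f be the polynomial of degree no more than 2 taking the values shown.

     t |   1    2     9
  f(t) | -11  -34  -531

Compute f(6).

-246

Using the Lagrange interpolation formula with nodes 1, 2, 9:
  L_0(t) = (t - 2)(t - 9) / 8
  L_1(t) = (t - 1)(t - 9) / -7
  L_2(t) = (t - 1)(t - 2) / 56
Then f(t) = -11·L_0(t) - 34·L_1(t) - 531·L_2(t).
Expanding and collecting terms gives f(t) = -6t^2 - 5t.
Evaluating at t = 6: f(6) = -246.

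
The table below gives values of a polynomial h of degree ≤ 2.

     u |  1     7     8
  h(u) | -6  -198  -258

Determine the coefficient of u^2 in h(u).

-4

Write h(u) = au^2 + bu + c. Substituting each data point gives a linear system:
  a + b + c = -6
  49a + 7b + c = -198
  64a + 8b + c = -258
Solving the system yields a = -4, b = 0, c = -2.
So h(u) = -4u^2 - 2.
The leading coefficient is -4.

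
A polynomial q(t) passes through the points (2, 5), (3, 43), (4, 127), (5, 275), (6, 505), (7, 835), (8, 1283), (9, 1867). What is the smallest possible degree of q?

Forward differences of the values at t = 2, 3, 4, 5, 6, 7, 8, 9:
  q  : 5  43  127  275  505  835  1283  1867
  Δ  : 38  84  148  230  330  448  584
  Δ^2: 46  64  82  100  118  136
  Δ^3: 18  18  18  18  18
  Δ^4: 0  0  0  0
  Δ^5: 0  0  0
  Δ^6: 0  0
  Δ^7: 0
The third differences are constant (18) and nonzero, while all higher differences vanish, so the minimal degree is 3.

3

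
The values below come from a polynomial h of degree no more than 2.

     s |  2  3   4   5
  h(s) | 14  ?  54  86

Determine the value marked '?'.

30

On equispaced nodes a degree-2 polynomial has vanishing third forward difference, so
  - h(2) + 3·h(3) - 3·h(4) + h(5) = 0.
Substituting the known values and solving for h(3):
  3·h(3) = 90
  h(3) = 30.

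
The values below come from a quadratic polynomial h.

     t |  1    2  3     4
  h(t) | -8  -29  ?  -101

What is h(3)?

-60

The 3 known points determine the degree-2 polynomial uniquely.
Write h(t) = at^2 + bt + c. Substituting each data point gives a linear system:
  a + b + c = -8
  4a + 2b + c = -29
  16a + 4b + c = -101
Solving the system yields a = -5, b = -6, c = 3.
So h(t) = -5t^2 - 6t + 3.
Then h(3) = -60.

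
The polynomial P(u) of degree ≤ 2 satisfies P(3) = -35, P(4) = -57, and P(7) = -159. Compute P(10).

Write P(u) = au^2 + bu + c. Substituting each data point gives a linear system:
  9a + 3b + c = -35
  16a + 4b + c = -57
  49a + 7b + c = -159
Solving the system yields a = -3, b = -1, c = -5.
So P(u) = -3u^2 - u - 5.
Then P(10) = -315.

-315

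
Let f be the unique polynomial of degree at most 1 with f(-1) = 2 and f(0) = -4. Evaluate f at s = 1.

-10

Using the Lagrange interpolation formula with nodes -1, 0:
  L_0(s) = s / -1
  L_1(s) = (s + 1) / 1
Then f(s) = 2·L_0(s) - 4·L_1(s).
Expanding and collecting terms gives f(s) = -6s - 4.
Evaluating at s = 1: f(1) = -10.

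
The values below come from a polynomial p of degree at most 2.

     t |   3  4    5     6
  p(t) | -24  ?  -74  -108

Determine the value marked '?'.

The 3 known points determine the degree-2 polynomial uniquely.
Write p(t) = at^2 + bt + c. Substituting each data point gives a linear system:
  9a + 3b + c = -24
  25a + 5b + c = -74
  36a + 6b + c = -108
Solving the system yields a = -3, b = -1, c = 6.
So p(t) = -3t² - t + 6.
Then p(4) = -46.

-46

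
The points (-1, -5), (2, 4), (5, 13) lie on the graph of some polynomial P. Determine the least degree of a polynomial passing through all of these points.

Forward differences of the values at s = -1, 2, 5:
  P  : -5  4  13
  Δ  : 9  9
  Δ^2: 0
The first differences are constant (9) and nonzero, while all higher differences vanish, so the minimal degree is 1.

1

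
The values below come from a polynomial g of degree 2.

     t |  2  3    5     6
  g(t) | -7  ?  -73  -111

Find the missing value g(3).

The 3 known points determine the degree-2 polynomial uniquely.
Write g(t) = at^2 + bt + c. Substituting each data point gives a linear system:
  4a + 2b + c = -7
  25a + 5b + c = -73
  36a + 6b + c = -111
Solving the system yields a = -4, b = 6, c = -3.
So g(t) = -4t^2 + 6t - 3.
Then g(3) = -21.

-21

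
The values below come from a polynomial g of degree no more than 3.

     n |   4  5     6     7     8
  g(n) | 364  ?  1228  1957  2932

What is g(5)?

709

The 4 known points determine the degree-3 polynomial uniquely.
Write g(n) = an^3 + bn^2 + cn + d. Substituting each data point gives a linear system:
  64a + 16b + 4c + d = 364
  216a + 36b + 6c + d = 1228
  343a + 49b + 7c + d = 1957
  512a + 64b + 8c + d = 2932
Solving the system yields a = 6, b = -3, c = 6, d = 4.
So g(n) = 6n³ - 3n² + 6n + 4.
Then g(5) = 709.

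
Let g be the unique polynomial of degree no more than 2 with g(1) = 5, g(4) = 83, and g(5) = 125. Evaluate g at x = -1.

Write g(x) = ax^2 + bx + c. Substituting each data point gives a linear system:
  a + b + c = 5
  16a + 4b + c = 83
  25a + 5b + c = 125
Solving the system yields a = 4, b = 6, c = -5.
So g(x) = 4x^2 + 6x - 5.
Then g(-1) = -7.

-7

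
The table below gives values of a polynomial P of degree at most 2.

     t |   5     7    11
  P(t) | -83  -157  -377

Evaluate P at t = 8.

-203

Write P(t) = at^2 + bt + c. Substituting each data point gives a linear system:
  25a + 5b + c = -83
  49a + 7b + c = -157
  121a + 11b + c = -377
Solving the system yields a = -3, b = -1, c = -3.
So P(t) = -3t^2 - t - 3.
Then P(8) = -203.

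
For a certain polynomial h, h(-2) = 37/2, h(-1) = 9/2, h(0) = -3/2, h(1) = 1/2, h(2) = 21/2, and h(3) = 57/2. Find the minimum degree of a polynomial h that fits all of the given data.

2

Forward differences of the values at u = -2, -1, 0, 1, 2, 3:
  h  : 37/2  9/2  -3/2  1/2  21/2  57/2
  Δ  : -14  -6  2  10  18
  Δ^2: 8  8  8  8
  Δ^3: 0  0  0
  Δ^4: 0  0
  Δ^5: 0
The second differences are constant (8) and nonzero, while all higher differences vanish, so the minimal degree is 2.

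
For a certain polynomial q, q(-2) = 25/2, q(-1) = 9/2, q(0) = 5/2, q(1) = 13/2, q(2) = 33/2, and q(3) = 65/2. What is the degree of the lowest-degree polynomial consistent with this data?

2

Forward differences of the values at t = -2, -1, 0, 1, 2, 3:
  q  : 25/2  9/2  5/2  13/2  33/2  65/2
  Δ  : -8  -2  4  10  16
  Δ^2: 6  6  6  6
  Δ^3: 0  0  0
  Δ^4: 0  0
  Δ^5: 0
The second differences are constant (6) and nonzero, while all higher differences vanish, so the minimal degree is 2.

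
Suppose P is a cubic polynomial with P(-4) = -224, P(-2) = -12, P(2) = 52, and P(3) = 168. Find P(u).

Write P(u) = au^3 + bu^2 + cu + d. Substituting each data point gives a linear system:
  -64a + 16b - 4c + d = -224
  -8a + 4b - 2c + d = -12
  8a + 4b + 2c + d = 52
  27a + 9b + 3c + d = 168
Solving the system yields a = 5, b = 5, c = -4, d = 0.
So P(u) = 5u³ + 5u² - 4u.
Check: P(-4) = -224. ✓

P(u) = 5u^3 + 5u^2 - 4u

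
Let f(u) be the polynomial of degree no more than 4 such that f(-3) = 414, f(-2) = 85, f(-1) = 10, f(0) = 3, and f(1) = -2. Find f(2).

49

Using the Lagrange interpolation formula with nodes -3, -2, -1, 0, 1:
  L_0(u) = (u + 2)(u + 1)u(u - 1) / 24
  L_1(u) = (u + 3)(u + 1)u(u - 1) / -6
  L_2(u) = (u + 3)(u + 2)u(u - 1) / 4
  L_3(u) = (u + 3)(u + 2)(u + 1)(u - 1) / -6
  L_4(u) = (u + 3)(u + 2)(u + 1)u / 24
Then f(u) = 414·L_0(u) + 85·L_1(u) + 10·L_2(u) + 3·L_3(u) - 2·L_4(u).
Expanding and collecting terms gives f(u) = 5u^4 - u^3 - 4u^2 - 5u + 3.
Evaluating at u = 2: f(2) = 49.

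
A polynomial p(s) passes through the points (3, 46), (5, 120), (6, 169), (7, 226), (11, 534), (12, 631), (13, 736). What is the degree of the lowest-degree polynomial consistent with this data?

Divided differences on the nodes 3, 5, 6, 7, 11, 12, 13:
  order 0: 46  120  169  226  534  631  736
  order 1: 37  49  57  77  97  105
  order 2: 4  4  4  4  4
  order 3: 0  0  0  0
  order 4: 0  0  0
  order 5: 0  0
  order 6: 0
The order-2 divided differences are all 4 (nonzero) and every higher order vanishes, so the data lies on a polynomial of degree exactly 2.

2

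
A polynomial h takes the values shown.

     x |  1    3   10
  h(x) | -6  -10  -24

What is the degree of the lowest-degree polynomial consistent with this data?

1

Divided differences on the nodes 1, 3, 10:
  order 0: -6  -10  -24
  order 1: -2  -2
  order 2: 0
The order-1 divided differences are all -2 (nonzero) and every higher order vanishes, so the data lies on a polynomial of degree exactly 1.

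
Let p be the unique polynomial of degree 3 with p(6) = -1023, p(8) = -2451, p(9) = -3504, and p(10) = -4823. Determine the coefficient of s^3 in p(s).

-5

Write p(s) = as^3 + bs^2 + cs + d. Substituting each data point gives a linear system:
  216a + 36b + 6c + d = -1023
  512a + 64b + 8c + d = -2451
  729a + 81b + 9c + d = -3504
  1000a + 100b + 10c + d = -4823
Solving the system yields a = -5, b = 2, c = -2, d = -3.
So p(s) = -5s^3 + 2s^2 - 2s - 3.
The leading coefficient is -5.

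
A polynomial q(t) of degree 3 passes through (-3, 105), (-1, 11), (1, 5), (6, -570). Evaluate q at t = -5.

431

Using the Lagrange interpolation formula with nodes -3, -1, 1, 6:
  L_0(t) = (t + 1)(t - 1)(t - 6) / -72
  L_1(t) = (t + 3)(t - 1)(t - 6) / 28
  L_2(t) = (t + 3)(t + 1)(t - 6) / -40
  L_3(t) = (t + 3)(t + 1)(t - 1) / 315
Then q(t) = 105·L_0(t) + 11·L_1(t) + 5·L_2(t) - 570·L_3(t).
Expanding and collecting terms gives q(t) = -3t^3 + 2t^2 + 6.
Evaluating at t = -5: q(-5) = 431.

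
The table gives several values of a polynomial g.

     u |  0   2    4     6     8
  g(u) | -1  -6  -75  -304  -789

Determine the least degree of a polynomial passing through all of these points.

Forward differences of the values at u = 0, 2, 4, 6, 8:
  g  : -1  -6  -75  -304  -789
  Δ  : -5  -69  -229  -485
  Δ^2: -64  -160  -256
  Δ^3: -96  -96
  Δ^4: 0
The third differences are constant (-96) and nonzero, while all higher differences vanish, so the minimal degree is 3.

3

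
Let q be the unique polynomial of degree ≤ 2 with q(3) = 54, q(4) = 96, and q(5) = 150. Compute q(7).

294

Using the Lagrange interpolation formula with nodes 3, 4, 5:
  L_0(u) = (u - 4)(u - 5) / 2
  L_1(u) = (u - 3)(u - 5) / -1
  L_2(u) = (u - 3)(u - 4) / 2
Then q(u) = 54·L_0(u) + 96·L_1(u) + 150·L_2(u).
Expanding and collecting terms gives q(u) = 6u².
Evaluating at u = 7: q(7) = 294.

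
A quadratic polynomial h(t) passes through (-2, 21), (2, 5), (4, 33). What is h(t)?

Write h(t) = at^2 + bt + c. Substituting each data point gives a linear system:
  4a - 2b + c = 21
  4a + 2b + c = 5
  16a + 4b + c = 33
Solving the system yields a = 3, b = -4, c = 1.
So h(t) = 3t^2 - 4t + 1.
Check: h(-2) = 21. ✓

h(t) = 3t^2 - 4t + 1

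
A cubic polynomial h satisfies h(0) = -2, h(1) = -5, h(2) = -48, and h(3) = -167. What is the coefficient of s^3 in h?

Write h(s) = as^3 + bs^2 + cs + d. Substituting each data point gives a linear system:
  d = -2
  a + b + c + d = -5
  8a + 4b + 2c + d = -48
  27a + 9b + 3c + d = -167
Solving the system yields a = -6, b = -2, c = 5, d = -2.
So h(s) = -6s^3 - 2s^2 + 5s - 2.
The leading coefficient is -6.

-6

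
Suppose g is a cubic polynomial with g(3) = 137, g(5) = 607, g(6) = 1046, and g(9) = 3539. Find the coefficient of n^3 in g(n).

Write g(n) = an^3 + bn^2 + cn + d. Substituting each data point gives a linear system:
  27a + 9b + 3c + d = 137
  125a + 25b + 5c + d = 607
  216a + 36b + 6c + d = 1046
  729a + 81b + 9c + d = 3539
Solving the system yields a = 5, b = -2, c = 6, d = 2.
So g(n) = 5n^3 - 2n^2 + 6n + 2.
The leading coefficient is 5.

5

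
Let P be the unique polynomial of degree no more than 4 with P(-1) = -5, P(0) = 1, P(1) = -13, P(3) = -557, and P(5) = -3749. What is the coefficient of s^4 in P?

Write P(s) = as^4 + bs^3 + cs^2 + ds + e. Substituting each data point gives a linear system:
  a - b + c - d + e = -5
  e = 1
  a + b + c + d + e = -13
  81a + 27b + 9c + 3d + e = -557
  625a + 125b + 25c + 5d + e = -3749
Solving the system yields a = -5, b = -4, c = -5, d = 0, e = 1.
So P(s) = -5s⁴ - 4s³ - 5s² + 1.
The leading coefficient is -5.

-5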